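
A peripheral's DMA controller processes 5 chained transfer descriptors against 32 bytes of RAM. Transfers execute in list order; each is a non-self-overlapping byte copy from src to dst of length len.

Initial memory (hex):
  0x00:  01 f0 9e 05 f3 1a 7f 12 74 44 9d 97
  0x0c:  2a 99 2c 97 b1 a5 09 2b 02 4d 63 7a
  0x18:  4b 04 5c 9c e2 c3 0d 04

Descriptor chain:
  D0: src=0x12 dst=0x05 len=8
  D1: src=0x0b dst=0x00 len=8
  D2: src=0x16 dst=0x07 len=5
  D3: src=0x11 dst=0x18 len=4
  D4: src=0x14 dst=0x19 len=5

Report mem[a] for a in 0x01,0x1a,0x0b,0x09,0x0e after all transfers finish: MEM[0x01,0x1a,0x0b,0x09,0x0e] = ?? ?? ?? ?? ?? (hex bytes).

D0: mem[0x05..0x0c] <- [09 2b 02 4d 63 7a 4b 04]
D1: mem[0x00..0x07] <- [4b 04 99 2c 97 b1 a5 09]
D2: mem[0x07..0x0b] <- [63 7a 4b 04 5c]
D3: mem[0x18..0x1b] <- [a5 09 2b 02]
D4: mem[0x19..0x1d] <- [02 4d 63 7a a5]
query mem[0x01]=0x04, mem[0x1a]=0x4d, mem[0x0b]=0x5c, mem[0x09]=0x4b, mem[0x0e]=0x2c

MEM[0x01,0x1a,0x0b,0x09,0x0e] = 04 4d 5c 4b 2c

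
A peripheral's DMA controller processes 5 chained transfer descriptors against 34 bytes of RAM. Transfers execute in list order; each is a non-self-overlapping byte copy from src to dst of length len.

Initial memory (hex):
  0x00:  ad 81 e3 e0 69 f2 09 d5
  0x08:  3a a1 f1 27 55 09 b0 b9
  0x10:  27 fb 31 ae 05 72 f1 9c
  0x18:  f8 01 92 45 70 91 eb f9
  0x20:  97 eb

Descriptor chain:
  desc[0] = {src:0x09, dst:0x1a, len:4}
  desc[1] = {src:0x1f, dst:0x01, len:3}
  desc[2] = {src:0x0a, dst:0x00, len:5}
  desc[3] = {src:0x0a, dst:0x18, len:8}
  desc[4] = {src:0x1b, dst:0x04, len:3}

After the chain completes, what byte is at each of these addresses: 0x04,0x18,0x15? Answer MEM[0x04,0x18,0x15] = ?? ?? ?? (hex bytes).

MEM[0x04,0x18,0x15] = 09 f1 72

D0: mem[0x1a..0x1d] <- [a1 f1 27 55]
D1: mem[0x01..0x03] <- [f9 97 eb]
D2: mem[0x00..0x04] <- [f1 27 55 09 b0]
D3: mem[0x18..0x1f] <- [f1 27 55 09 b0 b9 27 fb]
D4: mem[0x04..0x06] <- [09 b0 b9]
query mem[0x04]=0x09, mem[0x18]=0xf1, mem[0x15]=0x72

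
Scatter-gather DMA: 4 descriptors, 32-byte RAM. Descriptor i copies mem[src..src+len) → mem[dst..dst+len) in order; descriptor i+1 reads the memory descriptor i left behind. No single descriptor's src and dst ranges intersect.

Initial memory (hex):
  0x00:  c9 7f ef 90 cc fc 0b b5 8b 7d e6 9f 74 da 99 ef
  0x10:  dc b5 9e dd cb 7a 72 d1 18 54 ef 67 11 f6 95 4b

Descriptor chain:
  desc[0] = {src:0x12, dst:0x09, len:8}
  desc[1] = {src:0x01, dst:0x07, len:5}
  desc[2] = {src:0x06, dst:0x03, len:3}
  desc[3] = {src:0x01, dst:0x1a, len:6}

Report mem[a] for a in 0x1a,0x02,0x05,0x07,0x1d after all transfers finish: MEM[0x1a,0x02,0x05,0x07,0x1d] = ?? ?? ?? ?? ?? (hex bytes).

MEM[0x1a,0x02,0x05,0x07,0x1d] = 7f ef ef 7f 7f

#0 dst[0x09+8] := {0x9e,0xdd,0xcb,0x7a,0x72,0xd1,0x18,0x54}
#1 dst[0x07+5] := {0x7f,0xef,0x90,0xcc,0xfc}
#2 dst[0x03+3] := {0x0b,0x7f,0xef}
#3 dst[0x1a+6] := {0x7f,0xef,0x0b,0x7f,0xef,0x0b}
query mem[0x1a]=0x7f, mem[0x02]=0xef, mem[0x05]=0xef, mem[0x07]=0x7f, mem[0x1d]=0x7f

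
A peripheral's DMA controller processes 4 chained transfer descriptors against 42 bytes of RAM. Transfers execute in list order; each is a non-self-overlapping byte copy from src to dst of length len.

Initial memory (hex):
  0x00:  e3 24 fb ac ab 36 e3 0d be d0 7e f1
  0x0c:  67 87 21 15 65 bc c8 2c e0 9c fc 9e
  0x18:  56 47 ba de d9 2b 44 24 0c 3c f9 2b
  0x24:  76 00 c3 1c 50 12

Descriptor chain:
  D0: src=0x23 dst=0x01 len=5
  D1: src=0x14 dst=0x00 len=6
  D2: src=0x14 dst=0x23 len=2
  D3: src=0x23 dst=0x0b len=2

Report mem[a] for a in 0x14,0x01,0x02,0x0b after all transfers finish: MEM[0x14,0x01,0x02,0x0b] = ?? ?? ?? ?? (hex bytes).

MEM[0x14,0x01,0x02,0x0b] = e0 9c fc e0

D0: mem[0x01..0x05] <- [2b 76 00 c3 1c]
D1: mem[0x00..0x05] <- [e0 9c fc 9e 56 47]
D2: mem[0x23..0x24] <- [e0 9c]
D3: mem[0x0b..0x0c] <- [e0 9c]
query mem[0x14]=0xe0, mem[0x01]=0x9c, mem[0x02]=0xfc, mem[0x0b]=0xe0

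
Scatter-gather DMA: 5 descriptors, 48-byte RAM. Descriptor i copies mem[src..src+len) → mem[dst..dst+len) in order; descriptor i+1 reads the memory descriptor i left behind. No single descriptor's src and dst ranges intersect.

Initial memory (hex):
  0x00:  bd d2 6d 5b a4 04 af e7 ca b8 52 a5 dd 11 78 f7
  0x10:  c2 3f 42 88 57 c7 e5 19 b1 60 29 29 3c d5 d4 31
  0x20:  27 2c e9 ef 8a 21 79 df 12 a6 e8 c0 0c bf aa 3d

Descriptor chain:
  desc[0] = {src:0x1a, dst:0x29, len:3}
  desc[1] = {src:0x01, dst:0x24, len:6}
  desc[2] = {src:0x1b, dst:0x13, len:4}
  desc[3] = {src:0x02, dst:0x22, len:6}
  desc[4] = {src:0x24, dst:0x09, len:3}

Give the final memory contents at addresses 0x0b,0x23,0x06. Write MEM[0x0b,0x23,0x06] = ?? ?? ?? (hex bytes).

#0 dst[0x29+3] := {0x29,0x29,0x3c}
#1 dst[0x24+6] := {0xd2,0x6d,0x5b,0xa4,0x04,0xaf}
#2 dst[0x13+4] := {0x29,0x3c,0xd5,0xd4}
#3 dst[0x22+6] := {0x6d,0x5b,0xa4,0x04,0xaf,0xe7}
#4 dst[0x09+3] := {0xa4,0x04,0xaf}
query mem[0x0b]=0xaf, mem[0x23]=0x5b, mem[0x06]=0xaf

MEM[0x0b,0x23,0x06] = af 5b af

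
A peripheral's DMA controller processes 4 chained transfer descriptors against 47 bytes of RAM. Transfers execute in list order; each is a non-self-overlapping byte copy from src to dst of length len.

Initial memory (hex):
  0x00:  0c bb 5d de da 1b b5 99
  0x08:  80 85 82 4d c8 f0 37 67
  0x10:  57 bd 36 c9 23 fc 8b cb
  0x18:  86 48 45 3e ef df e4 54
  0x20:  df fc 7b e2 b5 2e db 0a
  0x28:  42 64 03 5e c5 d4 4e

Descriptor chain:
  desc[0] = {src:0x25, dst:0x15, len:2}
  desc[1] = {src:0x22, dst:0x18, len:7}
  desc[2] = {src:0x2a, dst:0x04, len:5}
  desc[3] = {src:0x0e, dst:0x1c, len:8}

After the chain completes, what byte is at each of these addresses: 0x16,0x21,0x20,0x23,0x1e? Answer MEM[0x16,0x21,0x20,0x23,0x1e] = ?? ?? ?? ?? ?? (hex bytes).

MEM[0x16,0x21,0x20,0x23,0x1e] = db c9 36 2e 57

D0: mem[0x15..0x16] <- [2e db]
D1: mem[0x18..0x1e] <- [7b e2 b5 2e db 0a 42]
D2: mem[0x04..0x08] <- [03 5e c5 d4 4e]
D3: mem[0x1c..0x23] <- [37 67 57 bd 36 c9 23 2e]
query mem[0x16]=0xdb, mem[0x21]=0xc9, mem[0x20]=0x36, mem[0x23]=0x2e, mem[0x1e]=0x57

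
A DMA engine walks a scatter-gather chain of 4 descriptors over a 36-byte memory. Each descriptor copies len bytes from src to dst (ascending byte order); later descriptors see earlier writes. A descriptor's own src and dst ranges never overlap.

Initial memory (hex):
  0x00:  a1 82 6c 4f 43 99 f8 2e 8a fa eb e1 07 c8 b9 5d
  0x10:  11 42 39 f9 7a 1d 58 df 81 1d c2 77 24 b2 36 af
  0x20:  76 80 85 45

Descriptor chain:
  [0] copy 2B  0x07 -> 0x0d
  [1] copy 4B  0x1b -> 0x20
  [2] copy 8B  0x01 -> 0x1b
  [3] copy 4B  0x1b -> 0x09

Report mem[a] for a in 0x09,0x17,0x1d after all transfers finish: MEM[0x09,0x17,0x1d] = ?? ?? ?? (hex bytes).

[0] 0x07->0x0d len=2 : 2e 8a
[1] 0x1b->0x20 len=4 : 77 24 b2 36
[2] 0x01->0x1b len=8 : 82 6c 4f 43 99 f8 2e 8a
[3] 0x1b->0x09 len=4 : 82 6c 4f 43
query mem[0x09]=0x82, mem[0x17]=0xdf, mem[0x1d]=0x4f

MEM[0x09,0x17,0x1d] = 82 df 4f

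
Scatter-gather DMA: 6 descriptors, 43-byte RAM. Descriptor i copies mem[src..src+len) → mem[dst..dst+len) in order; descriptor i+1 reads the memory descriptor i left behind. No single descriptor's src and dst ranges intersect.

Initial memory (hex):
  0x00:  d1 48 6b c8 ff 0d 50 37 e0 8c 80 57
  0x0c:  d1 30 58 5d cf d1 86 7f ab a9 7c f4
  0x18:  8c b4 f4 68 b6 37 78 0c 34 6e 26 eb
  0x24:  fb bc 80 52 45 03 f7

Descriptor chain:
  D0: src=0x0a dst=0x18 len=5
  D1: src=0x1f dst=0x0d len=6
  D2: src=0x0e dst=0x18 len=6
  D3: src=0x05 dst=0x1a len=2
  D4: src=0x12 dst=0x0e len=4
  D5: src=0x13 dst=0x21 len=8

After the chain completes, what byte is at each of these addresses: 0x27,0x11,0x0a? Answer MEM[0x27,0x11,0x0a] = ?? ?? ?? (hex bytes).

#0 dst[0x18+5] := {0x80,0x57,0xd1,0x30,0x58}
#1 dst[0x0d+6] := {0x0c,0x34,0x6e,0x26,0xeb,0xfb}
#2 dst[0x18+6] := {0x34,0x6e,0x26,0xeb,0xfb,0x7f}
#3 dst[0x1a+2] := {0x0d,0x50}
#4 dst[0x0e+4] := {0xfb,0x7f,0xab,0xa9}
#5 dst[0x21+8] := {0x7f,0xab,0xa9,0x7c,0xf4,0x34,0x6e,0x0d}
query mem[0x27]=0x6e, mem[0x11]=0xa9, mem[0x0a]=0x80

MEM[0x27,0x11,0x0a] = 6e a9 80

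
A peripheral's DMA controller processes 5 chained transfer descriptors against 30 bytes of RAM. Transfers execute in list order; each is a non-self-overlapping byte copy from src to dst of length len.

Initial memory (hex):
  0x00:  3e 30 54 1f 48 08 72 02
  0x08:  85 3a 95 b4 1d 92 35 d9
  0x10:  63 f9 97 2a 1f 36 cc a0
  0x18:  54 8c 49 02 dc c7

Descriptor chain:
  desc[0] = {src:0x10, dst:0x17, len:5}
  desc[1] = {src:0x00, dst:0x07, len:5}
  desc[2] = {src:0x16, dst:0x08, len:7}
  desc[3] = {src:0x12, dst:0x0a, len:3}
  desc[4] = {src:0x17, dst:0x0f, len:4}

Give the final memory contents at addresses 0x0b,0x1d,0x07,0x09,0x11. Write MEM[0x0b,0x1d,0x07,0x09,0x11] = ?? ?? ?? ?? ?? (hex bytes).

MEM[0x0b,0x1d,0x07,0x09,0x11] = 2a c7 3e 63 97

#0 dst[0x17+5] := {0x63,0xf9,0x97,0x2a,0x1f}
#1 dst[0x07+5] := {0x3e,0x30,0x54,0x1f,0x48}
#2 dst[0x08+7] := {0xcc,0x63,0xf9,0x97,0x2a,0x1f,0xdc}
#3 dst[0x0a+3] := {0x97,0x2a,0x1f}
#4 dst[0x0f+4] := {0x63,0xf9,0x97,0x2a}
query mem[0x0b]=0x2a, mem[0x1d]=0xc7, mem[0x07]=0x3e, mem[0x09]=0x63, mem[0x11]=0x97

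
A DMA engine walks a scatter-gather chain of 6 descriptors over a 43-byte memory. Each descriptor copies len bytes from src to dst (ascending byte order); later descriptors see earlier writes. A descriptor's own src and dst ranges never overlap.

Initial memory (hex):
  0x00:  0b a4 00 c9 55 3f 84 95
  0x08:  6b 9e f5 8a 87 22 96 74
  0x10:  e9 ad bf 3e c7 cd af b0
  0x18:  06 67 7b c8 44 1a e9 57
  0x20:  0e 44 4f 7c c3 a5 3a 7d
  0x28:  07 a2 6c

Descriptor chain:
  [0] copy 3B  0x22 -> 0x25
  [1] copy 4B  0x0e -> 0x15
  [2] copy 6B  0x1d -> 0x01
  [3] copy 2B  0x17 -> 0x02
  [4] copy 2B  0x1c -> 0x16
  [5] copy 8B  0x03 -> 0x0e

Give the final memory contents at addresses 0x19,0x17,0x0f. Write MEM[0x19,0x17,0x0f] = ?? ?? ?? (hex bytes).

MEM[0x19,0x17,0x0f] = 67 1a 0e

#0 dst[0x25+3] := {0x4f,0x7c,0xc3}
#1 dst[0x15+4] := {0x96,0x74,0xe9,0xad}
#2 dst[0x01+6] := {0x1a,0xe9,0x57,0x0e,0x44,0x4f}
#3 dst[0x02+2] := {0xe9,0xad}
#4 dst[0x16+2] := {0x44,0x1a}
#5 dst[0x0e+8] := {0xad,0x0e,0x44,0x4f,0x95,0x6b,0x9e,0xf5}
query mem[0x19]=0x67, mem[0x17]=0x1a, mem[0x0f]=0x0e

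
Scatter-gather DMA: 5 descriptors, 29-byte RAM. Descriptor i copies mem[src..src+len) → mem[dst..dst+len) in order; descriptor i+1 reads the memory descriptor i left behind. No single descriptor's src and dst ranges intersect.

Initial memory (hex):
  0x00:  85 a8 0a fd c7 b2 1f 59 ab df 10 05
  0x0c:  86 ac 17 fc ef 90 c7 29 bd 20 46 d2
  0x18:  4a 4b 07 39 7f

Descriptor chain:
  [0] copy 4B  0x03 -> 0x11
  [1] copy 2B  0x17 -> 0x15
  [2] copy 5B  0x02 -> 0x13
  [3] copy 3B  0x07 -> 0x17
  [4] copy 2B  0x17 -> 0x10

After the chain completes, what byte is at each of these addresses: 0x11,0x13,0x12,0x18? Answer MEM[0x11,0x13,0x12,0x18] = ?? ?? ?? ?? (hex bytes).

MEM[0x11,0x13,0x12,0x18] = ab 0a c7 ab

  after D0: wrote 4B at 0x11 = fdc7b21f
  after D1: wrote 2B at 0x15 = d24a
  after D2: wrote 5B at 0x13 = 0afdc7b21f
  after D3: wrote 3B at 0x17 = 59abdf
  after D4: wrote 2B at 0x10 = 59ab
query mem[0x11]=0xab, mem[0x13]=0x0a, mem[0x12]=0xc7, mem[0x18]=0xab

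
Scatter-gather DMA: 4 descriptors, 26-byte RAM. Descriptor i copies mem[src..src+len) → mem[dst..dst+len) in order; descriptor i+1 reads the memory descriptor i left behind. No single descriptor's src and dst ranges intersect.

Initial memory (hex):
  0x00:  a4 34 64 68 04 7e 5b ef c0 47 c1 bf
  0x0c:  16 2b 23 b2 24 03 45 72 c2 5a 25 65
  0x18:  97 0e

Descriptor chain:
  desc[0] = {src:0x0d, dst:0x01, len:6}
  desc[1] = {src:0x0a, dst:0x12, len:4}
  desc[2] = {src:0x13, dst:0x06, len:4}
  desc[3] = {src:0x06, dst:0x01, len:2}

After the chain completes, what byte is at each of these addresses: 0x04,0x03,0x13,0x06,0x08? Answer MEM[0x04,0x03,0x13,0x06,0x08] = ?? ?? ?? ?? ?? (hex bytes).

MEM[0x04,0x03,0x13,0x06,0x08] = 24 b2 bf bf 2b

D0: mem[0x01..0x06] <- [2b 23 b2 24 03 45]
D1: mem[0x12..0x15] <- [c1 bf 16 2b]
D2: mem[0x06..0x09] <- [bf 16 2b 25]
D3: mem[0x01..0x02] <- [bf 16]
query mem[0x04]=0x24, mem[0x03]=0xb2, mem[0x13]=0xbf, mem[0x06]=0xbf, mem[0x08]=0x2b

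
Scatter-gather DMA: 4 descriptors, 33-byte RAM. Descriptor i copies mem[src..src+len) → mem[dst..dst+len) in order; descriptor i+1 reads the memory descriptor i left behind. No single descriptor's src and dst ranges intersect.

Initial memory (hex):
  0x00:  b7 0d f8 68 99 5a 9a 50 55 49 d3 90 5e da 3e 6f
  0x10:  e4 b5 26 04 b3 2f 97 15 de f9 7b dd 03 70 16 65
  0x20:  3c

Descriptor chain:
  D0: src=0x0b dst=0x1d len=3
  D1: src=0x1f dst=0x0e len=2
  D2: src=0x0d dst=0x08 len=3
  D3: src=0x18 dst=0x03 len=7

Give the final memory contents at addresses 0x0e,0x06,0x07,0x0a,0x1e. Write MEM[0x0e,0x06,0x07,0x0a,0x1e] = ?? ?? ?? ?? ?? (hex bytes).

MEM[0x0e,0x06,0x07,0x0a,0x1e] = da dd 03 3c 5e

  after D0: wrote 3B at 0x1d = 905eda
  after D1: wrote 2B at 0x0e = da3c
  after D2: wrote 3B at 0x08 = dada3c
  after D3: wrote 7B at 0x03 = def97bdd03905e
query mem[0x0e]=0xda, mem[0x06]=0xdd, mem[0x07]=0x03, mem[0x0a]=0x3c, mem[0x1e]=0x5e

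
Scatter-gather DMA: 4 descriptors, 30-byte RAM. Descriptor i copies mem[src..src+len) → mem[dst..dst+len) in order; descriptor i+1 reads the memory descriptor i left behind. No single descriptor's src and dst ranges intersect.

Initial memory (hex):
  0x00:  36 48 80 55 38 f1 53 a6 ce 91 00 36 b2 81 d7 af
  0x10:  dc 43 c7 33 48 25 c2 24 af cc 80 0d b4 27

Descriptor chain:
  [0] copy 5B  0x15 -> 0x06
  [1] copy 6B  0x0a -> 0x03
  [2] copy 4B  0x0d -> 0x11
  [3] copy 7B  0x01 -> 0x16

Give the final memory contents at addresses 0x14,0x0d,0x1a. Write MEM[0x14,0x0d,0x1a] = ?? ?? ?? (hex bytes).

D0: mem[0x06..0x0a] <- [25 c2 24 af cc]
D1: mem[0x03..0x08] <- [cc 36 b2 81 d7 af]
D2: mem[0x11..0x14] <- [81 d7 af dc]
D3: mem[0x16..0x1c] <- [48 80 cc 36 b2 81 d7]
query mem[0x14]=0xdc, mem[0x0d]=0x81, mem[0x1a]=0xb2

MEM[0x14,0x0d,0x1a] = dc 81 b2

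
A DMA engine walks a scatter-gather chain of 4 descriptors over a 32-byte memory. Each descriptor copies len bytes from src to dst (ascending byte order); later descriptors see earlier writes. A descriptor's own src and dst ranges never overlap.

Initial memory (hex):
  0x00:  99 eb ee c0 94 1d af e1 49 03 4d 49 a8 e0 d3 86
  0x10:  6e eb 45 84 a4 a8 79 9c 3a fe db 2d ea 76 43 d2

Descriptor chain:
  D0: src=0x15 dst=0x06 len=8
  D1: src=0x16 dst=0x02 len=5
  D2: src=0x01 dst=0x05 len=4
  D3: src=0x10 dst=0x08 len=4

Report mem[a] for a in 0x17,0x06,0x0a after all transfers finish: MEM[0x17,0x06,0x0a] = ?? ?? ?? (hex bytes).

  after D0: wrote 8B at 0x06 = a8799c3afedb2dea
  after D1: wrote 5B at 0x02 = 799c3afedb
  after D2: wrote 4B at 0x05 = eb799c3a
  after D3: wrote 4B at 0x08 = 6eeb4584
query mem[0x17]=0x9c, mem[0x06]=0x79, mem[0x0a]=0x45

MEM[0x17,0x06,0x0a] = 9c 79 45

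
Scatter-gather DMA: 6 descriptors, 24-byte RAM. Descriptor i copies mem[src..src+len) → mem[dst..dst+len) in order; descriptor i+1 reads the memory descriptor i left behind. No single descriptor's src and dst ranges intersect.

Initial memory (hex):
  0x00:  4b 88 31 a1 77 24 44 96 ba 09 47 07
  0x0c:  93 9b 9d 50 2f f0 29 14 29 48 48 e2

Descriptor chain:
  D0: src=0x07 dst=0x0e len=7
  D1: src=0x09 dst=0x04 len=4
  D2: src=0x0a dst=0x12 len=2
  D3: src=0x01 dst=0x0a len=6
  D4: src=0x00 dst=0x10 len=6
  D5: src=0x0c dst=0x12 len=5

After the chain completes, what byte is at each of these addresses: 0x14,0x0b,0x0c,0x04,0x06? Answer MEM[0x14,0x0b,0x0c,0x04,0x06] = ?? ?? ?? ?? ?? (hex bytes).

  after D0: wrote 7B at 0x0e = 96ba094707939b
  after D1: wrote 4B at 0x04 = 09470793
  after D2: wrote 2B at 0x12 = 4707
  after D3: wrote 6B at 0x0a = 8831a1094707
  after D4: wrote 6B at 0x10 = 4b8831a10947
  after D5: wrote 5B at 0x12 = a10947074b
query mem[0x14]=0x47, mem[0x0b]=0x31, mem[0x0c]=0xa1, mem[0x04]=0x09, mem[0x06]=0x07

MEM[0x14,0x0b,0x0c,0x04,0x06] = 47 31 a1 09 07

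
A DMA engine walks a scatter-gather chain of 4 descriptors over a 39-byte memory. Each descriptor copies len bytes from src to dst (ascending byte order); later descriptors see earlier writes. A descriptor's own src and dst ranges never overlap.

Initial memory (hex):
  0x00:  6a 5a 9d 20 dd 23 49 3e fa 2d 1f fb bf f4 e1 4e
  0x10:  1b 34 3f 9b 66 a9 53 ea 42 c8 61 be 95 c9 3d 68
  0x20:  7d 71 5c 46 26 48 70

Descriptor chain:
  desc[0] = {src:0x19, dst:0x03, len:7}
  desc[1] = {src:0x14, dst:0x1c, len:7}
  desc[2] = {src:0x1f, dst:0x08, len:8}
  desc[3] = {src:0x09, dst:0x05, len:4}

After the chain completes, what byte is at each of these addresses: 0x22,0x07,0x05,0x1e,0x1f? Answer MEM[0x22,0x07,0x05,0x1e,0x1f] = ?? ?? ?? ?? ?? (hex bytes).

MEM[0x22,0x07,0x05,0x1e,0x1f] = 61 61 42 53 ea

#0 dst[0x03+7] := {0xc8,0x61,0xbe,0x95,0xc9,0x3d,0x68}
#1 dst[0x1c+7] := {0x66,0xa9,0x53,0xea,0x42,0xc8,0x61}
#2 dst[0x08+8] := {0xea,0x42,0xc8,0x61,0x46,0x26,0x48,0x70}
#3 dst[0x05+4] := {0x42,0xc8,0x61,0x46}
query mem[0x22]=0x61, mem[0x07]=0x61, mem[0x05]=0x42, mem[0x1e]=0x53, mem[0x1f]=0xea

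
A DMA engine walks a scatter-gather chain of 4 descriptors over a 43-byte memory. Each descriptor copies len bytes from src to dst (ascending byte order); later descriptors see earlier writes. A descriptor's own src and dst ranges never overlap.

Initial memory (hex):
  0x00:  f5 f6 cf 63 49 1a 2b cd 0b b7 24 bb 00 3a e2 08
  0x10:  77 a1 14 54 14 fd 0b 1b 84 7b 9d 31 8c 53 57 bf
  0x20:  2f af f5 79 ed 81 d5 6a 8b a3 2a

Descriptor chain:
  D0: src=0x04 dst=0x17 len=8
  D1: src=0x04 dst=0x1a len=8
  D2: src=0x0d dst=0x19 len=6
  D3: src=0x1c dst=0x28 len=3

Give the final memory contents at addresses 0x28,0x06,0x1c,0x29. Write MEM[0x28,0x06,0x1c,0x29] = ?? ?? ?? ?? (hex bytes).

MEM[0x28,0x06,0x1c,0x29] = 77 2b 77 a1

#0 dst[0x17+8] := {0x49,0x1a,0x2b,0xcd,0x0b,0xb7,0x24,0xbb}
#1 dst[0x1a+8] := {0x49,0x1a,0x2b,0xcd,0x0b,0xb7,0x24,0xbb}
#2 dst[0x19+6] := {0x3a,0xe2,0x08,0x77,0xa1,0x14}
#3 dst[0x28+3] := {0x77,0xa1,0x14}
query mem[0x28]=0x77, mem[0x06]=0x2b, mem[0x1c]=0x77, mem[0x29]=0xa1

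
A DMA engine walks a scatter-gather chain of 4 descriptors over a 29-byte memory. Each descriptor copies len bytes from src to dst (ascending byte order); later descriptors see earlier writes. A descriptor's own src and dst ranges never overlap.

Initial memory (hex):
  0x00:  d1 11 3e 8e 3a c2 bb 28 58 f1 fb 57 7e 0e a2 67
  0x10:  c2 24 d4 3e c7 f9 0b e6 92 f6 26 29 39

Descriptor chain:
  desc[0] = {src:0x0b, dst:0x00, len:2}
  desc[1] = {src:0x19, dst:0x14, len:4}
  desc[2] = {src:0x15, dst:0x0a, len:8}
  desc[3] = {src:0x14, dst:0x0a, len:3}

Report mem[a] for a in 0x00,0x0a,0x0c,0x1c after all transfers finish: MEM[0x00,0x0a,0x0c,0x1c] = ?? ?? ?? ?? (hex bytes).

D0: mem[0x00..0x01] <- [57 7e]
D1: mem[0x14..0x17] <- [f6 26 29 39]
D2: mem[0x0a..0x11] <- [26 29 39 92 f6 26 29 39]
D3: mem[0x0a..0x0c] <- [f6 26 29]
query mem[0x00]=0x57, mem[0x0a]=0xf6, mem[0x0c]=0x29, mem[0x1c]=0x39

MEM[0x00,0x0a,0x0c,0x1c] = 57 f6 29 39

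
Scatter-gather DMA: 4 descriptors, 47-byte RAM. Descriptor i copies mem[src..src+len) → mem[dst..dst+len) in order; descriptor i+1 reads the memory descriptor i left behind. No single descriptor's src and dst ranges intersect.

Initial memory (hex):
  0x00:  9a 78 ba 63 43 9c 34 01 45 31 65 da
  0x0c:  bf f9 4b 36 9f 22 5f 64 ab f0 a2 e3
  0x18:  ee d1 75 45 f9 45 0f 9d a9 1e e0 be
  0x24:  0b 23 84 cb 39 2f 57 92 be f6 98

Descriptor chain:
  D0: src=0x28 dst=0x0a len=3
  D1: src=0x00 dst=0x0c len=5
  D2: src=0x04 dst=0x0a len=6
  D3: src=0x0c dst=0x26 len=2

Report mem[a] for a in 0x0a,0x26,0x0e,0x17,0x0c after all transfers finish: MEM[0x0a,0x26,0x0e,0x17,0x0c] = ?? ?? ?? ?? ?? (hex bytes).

  after D0: wrote 3B at 0x0a = 392f57
  after D1: wrote 5B at 0x0c = 9a78ba6343
  after D2: wrote 6B at 0x0a = 439c34014531
  after D3: wrote 2B at 0x26 = 3401
query mem[0x0a]=0x43, mem[0x26]=0x34, mem[0x0e]=0x45, mem[0x17]=0xe3, mem[0x0c]=0x34

MEM[0x0a,0x26,0x0e,0x17,0x0c] = 43 34 45 e3 34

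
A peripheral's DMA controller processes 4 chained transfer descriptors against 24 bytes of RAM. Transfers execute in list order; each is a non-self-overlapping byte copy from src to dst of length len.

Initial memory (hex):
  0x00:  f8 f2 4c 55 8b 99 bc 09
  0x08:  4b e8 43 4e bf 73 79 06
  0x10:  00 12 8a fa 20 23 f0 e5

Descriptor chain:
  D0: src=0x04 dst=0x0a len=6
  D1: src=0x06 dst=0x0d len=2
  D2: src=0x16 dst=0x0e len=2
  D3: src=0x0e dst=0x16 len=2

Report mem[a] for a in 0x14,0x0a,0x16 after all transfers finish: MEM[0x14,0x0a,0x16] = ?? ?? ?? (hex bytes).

MEM[0x14,0x0a,0x16] = 20 8b f0

  after D0: wrote 6B at 0x0a = 8b99bc094be8
  after D1: wrote 2B at 0x0d = bc09
  after D2: wrote 2B at 0x0e = f0e5
  after D3: wrote 2B at 0x16 = f0e5
query mem[0x14]=0x20, mem[0x0a]=0x8b, mem[0x16]=0xf0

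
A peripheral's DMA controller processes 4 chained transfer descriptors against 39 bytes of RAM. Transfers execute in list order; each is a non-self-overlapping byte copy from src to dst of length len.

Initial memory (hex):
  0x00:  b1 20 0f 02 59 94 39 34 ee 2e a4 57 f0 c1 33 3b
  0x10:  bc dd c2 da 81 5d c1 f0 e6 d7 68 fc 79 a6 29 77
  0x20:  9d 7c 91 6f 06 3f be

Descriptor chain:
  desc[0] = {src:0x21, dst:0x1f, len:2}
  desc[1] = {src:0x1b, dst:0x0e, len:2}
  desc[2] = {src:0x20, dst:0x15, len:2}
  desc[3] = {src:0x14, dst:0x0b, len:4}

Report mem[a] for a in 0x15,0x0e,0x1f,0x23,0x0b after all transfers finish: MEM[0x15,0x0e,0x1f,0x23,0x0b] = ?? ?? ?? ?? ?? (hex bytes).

MEM[0x15,0x0e,0x1f,0x23,0x0b] = 91 f0 7c 6f 81

  after D0: wrote 2B at 0x1f = 7c91
  after D1: wrote 2B at 0x0e = fc79
  after D2: wrote 2B at 0x15 = 917c
  after D3: wrote 4B at 0x0b = 81917cf0
query mem[0x15]=0x91, mem[0x0e]=0xf0, mem[0x1f]=0x7c, mem[0x23]=0x6f, mem[0x0b]=0x81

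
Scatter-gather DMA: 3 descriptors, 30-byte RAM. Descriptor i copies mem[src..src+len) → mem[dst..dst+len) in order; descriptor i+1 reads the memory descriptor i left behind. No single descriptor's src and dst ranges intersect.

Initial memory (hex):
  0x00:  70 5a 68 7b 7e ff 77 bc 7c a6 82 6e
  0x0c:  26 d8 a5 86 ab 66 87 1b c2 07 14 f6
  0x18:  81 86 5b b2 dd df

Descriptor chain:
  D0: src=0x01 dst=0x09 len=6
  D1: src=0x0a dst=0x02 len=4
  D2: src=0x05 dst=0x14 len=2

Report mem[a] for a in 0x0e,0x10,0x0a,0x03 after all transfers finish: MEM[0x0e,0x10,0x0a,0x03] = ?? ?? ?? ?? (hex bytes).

MEM[0x0e,0x10,0x0a,0x03] = 77 ab 68 7b

#0 dst[0x09+6] := {0x5a,0x68,0x7b,0x7e,0xff,0x77}
#1 dst[0x02+4] := {0x68,0x7b,0x7e,0xff}
#2 dst[0x14+2] := {0xff,0x77}
query mem[0x0e]=0x77, mem[0x10]=0xab, mem[0x0a]=0x68, mem[0x03]=0x7b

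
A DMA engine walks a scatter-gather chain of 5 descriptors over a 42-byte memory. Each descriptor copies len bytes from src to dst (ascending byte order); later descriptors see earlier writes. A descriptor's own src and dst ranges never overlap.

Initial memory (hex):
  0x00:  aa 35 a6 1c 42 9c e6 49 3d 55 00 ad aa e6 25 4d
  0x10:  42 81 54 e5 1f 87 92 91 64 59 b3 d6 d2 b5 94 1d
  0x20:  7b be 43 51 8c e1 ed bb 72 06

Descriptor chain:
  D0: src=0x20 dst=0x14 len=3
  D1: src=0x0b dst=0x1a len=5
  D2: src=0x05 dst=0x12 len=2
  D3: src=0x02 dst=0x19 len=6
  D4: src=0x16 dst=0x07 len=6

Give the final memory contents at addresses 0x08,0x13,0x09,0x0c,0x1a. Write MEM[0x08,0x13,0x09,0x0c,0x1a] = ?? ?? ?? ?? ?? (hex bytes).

  after D0: wrote 3B at 0x14 = 7bbe43
  after D1: wrote 5B at 0x1a = adaae6254d
  after D2: wrote 2B at 0x12 = 9ce6
  after D3: wrote 6B at 0x19 = a61c429ce649
  after D4: wrote 6B at 0x07 = 439164a61c42
query mem[0x08]=0x91, mem[0x13]=0xe6, mem[0x09]=0x64, mem[0x0c]=0x42, mem[0x1a]=0x1c

MEM[0x08,0x13,0x09,0x0c,0x1a] = 91 e6 64 42 1c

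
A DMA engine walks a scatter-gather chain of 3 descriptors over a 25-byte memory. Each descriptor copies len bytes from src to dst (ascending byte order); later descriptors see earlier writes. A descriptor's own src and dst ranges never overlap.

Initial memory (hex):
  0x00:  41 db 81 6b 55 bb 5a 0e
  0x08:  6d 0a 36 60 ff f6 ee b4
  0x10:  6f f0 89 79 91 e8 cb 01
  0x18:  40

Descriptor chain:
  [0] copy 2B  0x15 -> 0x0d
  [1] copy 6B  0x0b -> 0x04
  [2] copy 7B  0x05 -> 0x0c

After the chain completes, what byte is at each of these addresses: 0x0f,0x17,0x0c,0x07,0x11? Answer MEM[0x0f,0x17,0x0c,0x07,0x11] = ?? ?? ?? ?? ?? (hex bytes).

D0: mem[0x0d..0x0e] <- [e8 cb]
D1: mem[0x04..0x09] <- [60 ff e8 cb b4 6f]
D2: mem[0x0c..0x12] <- [ff e8 cb b4 6f 36 60]
query mem[0x0f]=0xb4, mem[0x17]=0x01, mem[0x0c]=0xff, mem[0x07]=0xcb, mem[0x11]=0x36

MEM[0x0f,0x17,0x0c,0x07,0x11] = b4 01 ff cb 36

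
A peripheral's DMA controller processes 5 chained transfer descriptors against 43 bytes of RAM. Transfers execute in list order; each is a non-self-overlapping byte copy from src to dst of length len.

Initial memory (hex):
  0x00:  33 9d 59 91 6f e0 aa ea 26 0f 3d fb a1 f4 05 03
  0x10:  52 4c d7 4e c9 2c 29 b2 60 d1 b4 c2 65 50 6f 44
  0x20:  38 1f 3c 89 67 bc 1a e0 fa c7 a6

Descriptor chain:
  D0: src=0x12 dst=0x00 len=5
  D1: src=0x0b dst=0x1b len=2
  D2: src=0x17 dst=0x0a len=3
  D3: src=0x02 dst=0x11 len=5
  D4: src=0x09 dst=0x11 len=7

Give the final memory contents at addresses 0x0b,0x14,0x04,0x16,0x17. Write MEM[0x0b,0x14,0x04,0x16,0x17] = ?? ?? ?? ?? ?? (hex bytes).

MEM[0x0b,0x14,0x04,0x16,0x17] = 60 d1 29 05 03

  after D0: wrote 5B at 0x00 = d74ec92c29
  after D1: wrote 2B at 0x1b = fba1
  after D2: wrote 3B at 0x0a = b260d1
  after D3: wrote 5B at 0x11 = c92c29e0aa
  after D4: wrote 7B at 0x11 = 0fb260d1f40503
query mem[0x0b]=0x60, mem[0x14]=0xd1, mem[0x04]=0x29, mem[0x16]=0x05, mem[0x17]=0x03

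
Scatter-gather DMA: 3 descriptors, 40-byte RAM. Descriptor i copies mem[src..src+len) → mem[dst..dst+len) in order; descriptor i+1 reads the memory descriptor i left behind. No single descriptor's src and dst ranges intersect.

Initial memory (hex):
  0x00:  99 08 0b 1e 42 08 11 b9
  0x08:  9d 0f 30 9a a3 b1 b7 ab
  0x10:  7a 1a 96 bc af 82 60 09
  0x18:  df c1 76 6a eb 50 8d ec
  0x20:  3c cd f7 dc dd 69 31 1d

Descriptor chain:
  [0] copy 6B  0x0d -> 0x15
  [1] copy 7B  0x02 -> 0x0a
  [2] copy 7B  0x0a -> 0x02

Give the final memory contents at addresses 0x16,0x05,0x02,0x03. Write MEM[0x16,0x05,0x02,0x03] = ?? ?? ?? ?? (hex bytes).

[0] 0x0d->0x15 len=6 : b1 b7 ab 7a 1a 96
[1] 0x02->0x0a len=7 : 0b 1e 42 08 11 b9 9d
[2] 0x0a->0x02 len=7 : 0b 1e 42 08 11 b9 9d
query mem[0x16]=0xb7, mem[0x05]=0x08, mem[0x02]=0x0b, mem[0x03]=0x1e

MEM[0x16,0x05,0x02,0x03] = b7 08 0b 1e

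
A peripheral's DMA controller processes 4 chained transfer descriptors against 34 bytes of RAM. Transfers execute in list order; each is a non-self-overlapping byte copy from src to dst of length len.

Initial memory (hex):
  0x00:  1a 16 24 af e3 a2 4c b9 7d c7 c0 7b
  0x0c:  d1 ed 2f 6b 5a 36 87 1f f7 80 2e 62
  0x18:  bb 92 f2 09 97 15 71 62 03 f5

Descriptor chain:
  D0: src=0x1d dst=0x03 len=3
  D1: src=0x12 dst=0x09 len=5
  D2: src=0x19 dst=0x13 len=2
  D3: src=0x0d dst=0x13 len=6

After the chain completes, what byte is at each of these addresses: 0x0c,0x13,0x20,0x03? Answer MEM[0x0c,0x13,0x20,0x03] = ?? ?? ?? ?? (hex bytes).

[0] 0x1d->0x03 len=3 : 15 71 62
[1] 0x12->0x09 len=5 : 87 1f f7 80 2e
[2] 0x19->0x13 len=2 : 92 f2
[3] 0x0d->0x13 len=6 : 2e 2f 6b 5a 36 87
query mem[0x0c]=0x80, mem[0x13]=0x2e, mem[0x20]=0x03, mem[0x03]=0x15

MEM[0x0c,0x13,0x20,0x03] = 80 2e 03 15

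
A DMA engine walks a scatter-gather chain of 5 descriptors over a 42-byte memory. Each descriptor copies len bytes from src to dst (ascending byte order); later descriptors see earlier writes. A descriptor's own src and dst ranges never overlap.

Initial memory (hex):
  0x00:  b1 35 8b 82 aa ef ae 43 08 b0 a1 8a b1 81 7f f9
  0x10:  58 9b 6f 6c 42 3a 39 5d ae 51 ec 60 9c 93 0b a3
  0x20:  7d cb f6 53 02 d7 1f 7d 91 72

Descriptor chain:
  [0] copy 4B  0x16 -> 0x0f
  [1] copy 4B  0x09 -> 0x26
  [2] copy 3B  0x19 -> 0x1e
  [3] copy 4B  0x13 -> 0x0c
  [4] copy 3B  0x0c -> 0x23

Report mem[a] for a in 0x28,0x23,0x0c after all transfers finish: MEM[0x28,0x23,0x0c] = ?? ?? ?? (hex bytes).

#0 dst[0x0f+4] := {0x39,0x5d,0xae,0x51}
#1 dst[0x26+4] := {0xb0,0xa1,0x8a,0xb1}
#2 dst[0x1e+3] := {0x51,0xec,0x60}
#3 dst[0x0c+4] := {0x6c,0x42,0x3a,0x39}
#4 dst[0x23+3] := {0x6c,0x42,0x3a}
query mem[0x28]=0x8a, mem[0x23]=0x6c, mem[0x0c]=0x6c

MEM[0x28,0x23,0x0c] = 8a 6c 6c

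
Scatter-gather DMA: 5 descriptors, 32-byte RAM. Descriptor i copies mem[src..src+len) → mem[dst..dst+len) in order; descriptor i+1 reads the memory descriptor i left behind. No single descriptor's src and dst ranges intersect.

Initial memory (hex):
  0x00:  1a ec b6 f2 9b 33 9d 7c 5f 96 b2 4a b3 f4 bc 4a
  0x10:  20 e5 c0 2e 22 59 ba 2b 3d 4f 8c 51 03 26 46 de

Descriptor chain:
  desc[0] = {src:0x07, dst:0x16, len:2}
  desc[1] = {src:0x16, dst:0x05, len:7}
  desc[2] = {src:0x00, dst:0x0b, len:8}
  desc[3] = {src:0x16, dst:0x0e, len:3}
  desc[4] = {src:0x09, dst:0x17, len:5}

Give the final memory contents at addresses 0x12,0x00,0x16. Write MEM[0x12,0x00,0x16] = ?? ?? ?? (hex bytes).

MEM[0x12,0x00,0x16] = 3d 1a 7c

[0] 0x07->0x16 len=2 : 7c 5f
[1] 0x16->0x05 len=7 : 7c 5f 3d 4f 8c 51 03
[2] 0x00->0x0b len=8 : 1a ec b6 f2 9b 7c 5f 3d
[3] 0x16->0x0e len=3 : 7c 5f 3d
[4] 0x09->0x17 len=5 : 8c 51 1a ec b6
query mem[0x12]=0x3d, mem[0x00]=0x1a, mem[0x16]=0x7c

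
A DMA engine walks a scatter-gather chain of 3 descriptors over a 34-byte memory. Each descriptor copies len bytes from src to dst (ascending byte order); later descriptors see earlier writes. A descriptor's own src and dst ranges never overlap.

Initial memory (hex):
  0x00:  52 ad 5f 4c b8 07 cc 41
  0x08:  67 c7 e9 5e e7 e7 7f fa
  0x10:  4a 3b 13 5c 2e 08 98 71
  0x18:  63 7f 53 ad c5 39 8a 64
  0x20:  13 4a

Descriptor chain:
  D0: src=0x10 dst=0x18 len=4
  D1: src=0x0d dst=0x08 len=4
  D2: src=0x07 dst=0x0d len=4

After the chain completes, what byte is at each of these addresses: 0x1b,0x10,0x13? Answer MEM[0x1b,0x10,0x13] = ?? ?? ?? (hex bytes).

D0: mem[0x18..0x1b] <- [4a 3b 13 5c]
D1: mem[0x08..0x0b] <- [e7 7f fa 4a]
D2: mem[0x0d..0x10] <- [41 e7 7f fa]
query mem[0x1b]=0x5c, mem[0x10]=0xfa, mem[0x13]=0x5c

MEM[0x1b,0x10,0x13] = 5c fa 5c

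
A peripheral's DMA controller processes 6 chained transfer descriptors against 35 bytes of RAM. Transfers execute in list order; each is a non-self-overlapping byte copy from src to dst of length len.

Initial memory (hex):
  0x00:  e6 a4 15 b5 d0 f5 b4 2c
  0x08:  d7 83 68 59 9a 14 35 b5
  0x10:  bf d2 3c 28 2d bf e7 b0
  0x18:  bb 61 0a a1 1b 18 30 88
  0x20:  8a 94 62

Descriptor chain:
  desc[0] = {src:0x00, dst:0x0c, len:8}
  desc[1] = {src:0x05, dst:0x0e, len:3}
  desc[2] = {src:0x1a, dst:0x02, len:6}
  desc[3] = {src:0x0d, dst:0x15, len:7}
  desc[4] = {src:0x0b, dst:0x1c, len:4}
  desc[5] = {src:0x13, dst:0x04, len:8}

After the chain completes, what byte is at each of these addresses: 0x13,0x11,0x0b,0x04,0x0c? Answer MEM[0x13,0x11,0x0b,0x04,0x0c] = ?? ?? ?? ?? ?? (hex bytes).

MEM[0x13,0x11,0x0b,0x04,0x0c] = 2c f5 b4 2c e6

  after D0: wrote 8B at 0x0c = e6a415b5d0f5b42c
  after D1: wrote 3B at 0x0e = f5b42c
  after D2: wrote 6B at 0x02 = 0aa11b183088
  after D3: wrote 7B at 0x15 = a4f5b42cf5b42c
  after D4: wrote 4B at 0x1c = 59e6a4f5
  after D5: wrote 8B at 0x04 = 2c2da4f5b42cf5b4
query mem[0x13]=0x2c, mem[0x11]=0xf5, mem[0x0b]=0xb4, mem[0x04]=0x2c, mem[0x0c]=0xe6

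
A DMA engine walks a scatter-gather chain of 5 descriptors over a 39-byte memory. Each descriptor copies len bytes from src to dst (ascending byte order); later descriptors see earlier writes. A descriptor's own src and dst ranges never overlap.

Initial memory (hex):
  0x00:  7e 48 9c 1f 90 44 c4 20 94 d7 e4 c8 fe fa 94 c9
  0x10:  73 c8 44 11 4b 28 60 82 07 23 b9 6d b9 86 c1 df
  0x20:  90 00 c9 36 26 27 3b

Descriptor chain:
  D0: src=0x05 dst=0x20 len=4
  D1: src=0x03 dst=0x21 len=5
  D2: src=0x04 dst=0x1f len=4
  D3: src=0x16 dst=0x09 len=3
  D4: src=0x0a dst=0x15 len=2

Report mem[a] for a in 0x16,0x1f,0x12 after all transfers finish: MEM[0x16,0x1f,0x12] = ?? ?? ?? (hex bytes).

MEM[0x16,0x1f,0x12] = 07 90 44

  after D0: wrote 4B at 0x20 = 44c42094
  after D1: wrote 5B at 0x21 = 1f9044c420
  after D2: wrote 4B at 0x1f = 9044c420
  after D3: wrote 3B at 0x09 = 608207
  after D4: wrote 2B at 0x15 = 8207
query mem[0x16]=0x07, mem[0x1f]=0x90, mem[0x12]=0x44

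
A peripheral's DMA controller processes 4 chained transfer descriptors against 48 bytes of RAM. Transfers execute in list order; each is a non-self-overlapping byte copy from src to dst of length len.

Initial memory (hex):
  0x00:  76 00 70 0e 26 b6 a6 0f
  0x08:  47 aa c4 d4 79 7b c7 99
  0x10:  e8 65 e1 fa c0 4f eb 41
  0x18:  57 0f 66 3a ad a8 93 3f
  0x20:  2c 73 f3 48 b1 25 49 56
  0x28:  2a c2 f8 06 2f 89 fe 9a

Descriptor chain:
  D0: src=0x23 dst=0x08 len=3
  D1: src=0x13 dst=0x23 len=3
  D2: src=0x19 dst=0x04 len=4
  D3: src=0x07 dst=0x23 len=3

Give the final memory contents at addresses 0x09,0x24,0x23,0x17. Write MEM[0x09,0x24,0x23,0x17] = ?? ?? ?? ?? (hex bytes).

MEM[0x09,0x24,0x23,0x17] = b1 48 ad 41

D0: mem[0x08..0x0a] <- [48 b1 25]
D1: mem[0x23..0x25] <- [fa c0 4f]
D2: mem[0x04..0x07] <- [0f 66 3a ad]
D3: mem[0x23..0x25] <- [ad 48 b1]
query mem[0x09]=0xb1, mem[0x24]=0x48, mem[0x23]=0xad, mem[0x17]=0x41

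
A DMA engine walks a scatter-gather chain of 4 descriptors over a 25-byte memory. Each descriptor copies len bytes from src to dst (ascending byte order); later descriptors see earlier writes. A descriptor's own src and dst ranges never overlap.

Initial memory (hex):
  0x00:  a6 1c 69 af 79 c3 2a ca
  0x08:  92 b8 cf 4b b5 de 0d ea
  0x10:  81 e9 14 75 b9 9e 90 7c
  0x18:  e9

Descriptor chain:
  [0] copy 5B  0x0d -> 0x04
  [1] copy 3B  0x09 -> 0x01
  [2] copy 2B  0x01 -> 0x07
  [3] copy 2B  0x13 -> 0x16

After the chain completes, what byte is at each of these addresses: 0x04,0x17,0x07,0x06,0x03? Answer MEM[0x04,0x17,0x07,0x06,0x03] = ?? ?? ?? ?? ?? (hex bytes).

MEM[0x04,0x17,0x07,0x06,0x03] = de b9 b8 ea 4b

  after D0: wrote 5B at 0x04 = de0dea81e9
  after D1: wrote 3B at 0x01 = b8cf4b
  after D2: wrote 2B at 0x07 = b8cf
  after D3: wrote 2B at 0x16 = 75b9
query mem[0x04]=0xde, mem[0x17]=0xb9, mem[0x07]=0xb8, mem[0x06]=0xea, mem[0x03]=0x4b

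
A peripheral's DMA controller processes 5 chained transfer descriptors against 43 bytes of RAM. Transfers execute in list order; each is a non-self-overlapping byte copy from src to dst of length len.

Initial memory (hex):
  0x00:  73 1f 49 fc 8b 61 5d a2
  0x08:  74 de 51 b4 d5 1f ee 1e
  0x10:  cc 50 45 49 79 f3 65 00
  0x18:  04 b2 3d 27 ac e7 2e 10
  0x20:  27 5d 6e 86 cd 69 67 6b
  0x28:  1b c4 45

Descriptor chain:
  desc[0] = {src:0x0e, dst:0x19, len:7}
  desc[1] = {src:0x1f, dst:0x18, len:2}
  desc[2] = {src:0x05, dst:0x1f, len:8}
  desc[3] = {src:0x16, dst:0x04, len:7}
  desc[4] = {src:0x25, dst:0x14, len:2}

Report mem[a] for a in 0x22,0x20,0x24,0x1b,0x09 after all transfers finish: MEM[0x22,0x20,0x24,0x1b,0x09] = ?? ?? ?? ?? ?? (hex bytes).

MEM[0x22,0x20,0x24,0x1b,0x09] = 74 5d 51 cc cc

  after D0: wrote 7B at 0x19 = ee1ecc50454979
  after D1: wrote 2B at 0x18 = 7927
  after D2: wrote 8B at 0x1f = 615da274de51b4d5
  after D3: wrote 7B at 0x04 = 650079271ecc50
  after D4: wrote 2B at 0x14 = b4d5
query mem[0x22]=0x74, mem[0x20]=0x5d, mem[0x24]=0x51, mem[0x1b]=0xcc, mem[0x09]=0xcc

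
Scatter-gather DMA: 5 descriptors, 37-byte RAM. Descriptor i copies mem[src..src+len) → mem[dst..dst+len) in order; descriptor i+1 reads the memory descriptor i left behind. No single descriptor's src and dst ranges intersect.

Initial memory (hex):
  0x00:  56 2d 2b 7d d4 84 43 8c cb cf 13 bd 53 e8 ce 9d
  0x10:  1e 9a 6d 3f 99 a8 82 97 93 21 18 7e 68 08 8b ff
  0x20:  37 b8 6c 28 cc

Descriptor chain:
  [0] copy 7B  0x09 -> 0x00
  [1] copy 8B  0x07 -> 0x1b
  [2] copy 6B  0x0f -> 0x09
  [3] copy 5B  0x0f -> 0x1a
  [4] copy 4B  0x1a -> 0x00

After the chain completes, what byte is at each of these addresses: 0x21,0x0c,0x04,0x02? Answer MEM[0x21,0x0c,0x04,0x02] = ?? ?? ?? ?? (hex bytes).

[0] 0x09->0x00 len=7 : cf 13 bd 53 e8 ce 9d
[1] 0x07->0x1b len=8 : 8c cb cf 13 bd 53 e8 ce
[2] 0x0f->0x09 len=6 : 9d 1e 9a 6d 3f 99
[3] 0x0f->0x1a len=5 : 9d 1e 9a 6d 3f
[4] 0x1a->0x00 len=4 : 9d 1e 9a 6d
query mem[0x21]=0xe8, mem[0x0c]=0x6d, mem[0x04]=0xe8, mem[0x02]=0x9a

MEM[0x21,0x0c,0x04,0x02] = e8 6d e8 9a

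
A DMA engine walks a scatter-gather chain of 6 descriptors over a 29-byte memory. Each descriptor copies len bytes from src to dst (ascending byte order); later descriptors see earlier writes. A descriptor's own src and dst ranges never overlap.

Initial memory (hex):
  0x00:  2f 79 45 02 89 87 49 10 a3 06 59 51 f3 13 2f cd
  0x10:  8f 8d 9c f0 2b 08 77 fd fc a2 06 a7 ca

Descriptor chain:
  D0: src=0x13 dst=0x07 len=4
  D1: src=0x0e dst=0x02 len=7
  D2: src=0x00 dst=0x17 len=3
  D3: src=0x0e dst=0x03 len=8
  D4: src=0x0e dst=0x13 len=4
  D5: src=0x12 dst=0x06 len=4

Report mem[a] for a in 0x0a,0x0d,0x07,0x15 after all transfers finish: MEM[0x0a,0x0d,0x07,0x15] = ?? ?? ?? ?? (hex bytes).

D0: mem[0x07..0x0a] <- [f0 2b 08 77]
D1: mem[0x02..0x08] <- [2f cd 8f 8d 9c f0 2b]
D2: mem[0x17..0x19] <- [2f 79 2f]
D3: mem[0x03..0x0a] <- [2f cd 8f 8d 9c f0 2b 08]
D4: mem[0x13..0x16] <- [2f cd 8f 8d]
D5: mem[0x06..0x09] <- [9c 2f cd 8f]
query mem[0x0a]=0x08, mem[0x0d]=0x13, mem[0x07]=0x2f, mem[0x15]=0x8f

MEM[0x0a,0x0d,0x07,0x15] = 08 13 2f 8f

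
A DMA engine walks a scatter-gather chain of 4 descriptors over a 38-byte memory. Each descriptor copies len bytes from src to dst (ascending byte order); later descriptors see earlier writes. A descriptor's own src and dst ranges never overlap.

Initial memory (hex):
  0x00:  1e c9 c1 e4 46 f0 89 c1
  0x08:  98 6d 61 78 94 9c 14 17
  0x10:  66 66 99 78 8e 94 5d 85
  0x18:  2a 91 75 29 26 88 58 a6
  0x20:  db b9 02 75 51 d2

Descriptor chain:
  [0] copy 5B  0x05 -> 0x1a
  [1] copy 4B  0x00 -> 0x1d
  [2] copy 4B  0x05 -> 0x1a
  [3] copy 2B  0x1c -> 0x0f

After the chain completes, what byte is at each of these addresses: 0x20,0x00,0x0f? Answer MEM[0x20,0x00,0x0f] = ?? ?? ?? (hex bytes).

#0 dst[0x1a+5] := {0xf0,0x89,0xc1,0x98,0x6d}
#1 dst[0x1d+4] := {0x1e,0xc9,0xc1,0xe4}
#2 dst[0x1a+4] := {0xf0,0x89,0xc1,0x98}
#3 dst[0x0f+2] := {0xc1,0x98}
query mem[0x20]=0xe4, mem[0x00]=0x1e, mem[0x0f]=0xc1

MEM[0x20,0x00,0x0f] = e4 1e c1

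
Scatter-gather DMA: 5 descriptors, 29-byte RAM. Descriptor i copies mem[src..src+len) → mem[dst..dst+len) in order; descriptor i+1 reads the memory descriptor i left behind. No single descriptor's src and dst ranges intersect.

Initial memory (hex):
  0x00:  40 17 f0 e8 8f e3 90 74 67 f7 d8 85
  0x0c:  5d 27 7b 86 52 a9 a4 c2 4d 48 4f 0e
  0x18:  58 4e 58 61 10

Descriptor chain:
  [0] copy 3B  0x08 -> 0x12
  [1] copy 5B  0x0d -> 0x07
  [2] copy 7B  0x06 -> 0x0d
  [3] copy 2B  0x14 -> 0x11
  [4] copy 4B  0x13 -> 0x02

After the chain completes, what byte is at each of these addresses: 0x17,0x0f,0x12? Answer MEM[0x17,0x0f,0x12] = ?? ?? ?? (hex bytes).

D0: mem[0x12..0x14] <- [67 f7 d8]
D1: mem[0x07..0x0b] <- [27 7b 86 52 a9]
D2: mem[0x0d..0x13] <- [90 27 7b 86 52 a9 5d]
D3: mem[0x11..0x12] <- [d8 48]
D4: mem[0x02..0x05] <- [5d d8 48 4f]
query mem[0x17]=0x0e, mem[0x0f]=0x7b, mem[0x12]=0x48

MEM[0x17,0x0f,0x12] = 0e 7b 48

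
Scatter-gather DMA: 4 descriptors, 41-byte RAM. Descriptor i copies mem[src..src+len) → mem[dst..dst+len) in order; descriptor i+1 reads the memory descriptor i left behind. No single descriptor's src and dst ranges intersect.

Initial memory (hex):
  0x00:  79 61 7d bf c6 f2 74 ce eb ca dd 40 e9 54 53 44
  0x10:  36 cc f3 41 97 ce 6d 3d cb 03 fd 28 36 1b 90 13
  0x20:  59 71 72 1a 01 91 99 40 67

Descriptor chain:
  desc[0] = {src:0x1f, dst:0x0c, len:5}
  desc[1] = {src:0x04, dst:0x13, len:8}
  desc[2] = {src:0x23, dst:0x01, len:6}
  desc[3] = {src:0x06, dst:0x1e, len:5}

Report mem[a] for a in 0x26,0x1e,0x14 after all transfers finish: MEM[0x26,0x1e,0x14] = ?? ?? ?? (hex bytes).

#0 dst[0x0c+5] := {0x13,0x59,0x71,0x72,0x1a}
#1 dst[0x13+8] := {0xc6,0xf2,0x74,0xce,0xeb,0xca,0xdd,0x40}
#2 dst[0x01+6] := {0x1a,0x01,0x91,0x99,0x40,0x67}
#3 dst[0x1e+5] := {0x67,0xce,0xeb,0xca,0xdd}
query mem[0x26]=0x99, mem[0x1e]=0x67, mem[0x14]=0xf2

MEM[0x26,0x1e,0x14] = 99 67 f2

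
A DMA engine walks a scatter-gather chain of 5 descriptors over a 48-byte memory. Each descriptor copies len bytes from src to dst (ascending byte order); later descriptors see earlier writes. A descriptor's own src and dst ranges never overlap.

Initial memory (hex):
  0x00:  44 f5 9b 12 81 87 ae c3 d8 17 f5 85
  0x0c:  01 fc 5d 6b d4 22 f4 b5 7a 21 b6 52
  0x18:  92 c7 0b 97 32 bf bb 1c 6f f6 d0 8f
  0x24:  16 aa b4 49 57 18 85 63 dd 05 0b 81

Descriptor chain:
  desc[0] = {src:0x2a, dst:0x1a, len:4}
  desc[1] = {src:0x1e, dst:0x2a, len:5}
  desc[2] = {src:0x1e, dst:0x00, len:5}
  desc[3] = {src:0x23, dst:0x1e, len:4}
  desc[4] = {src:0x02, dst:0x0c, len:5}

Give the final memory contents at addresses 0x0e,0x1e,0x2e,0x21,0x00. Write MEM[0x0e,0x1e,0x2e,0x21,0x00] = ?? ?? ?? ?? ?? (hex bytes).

[0] 0x2a->0x1a len=4 : 85 63 dd 05
[1] 0x1e->0x2a len=5 : bb 1c 6f f6 d0
[2] 0x1e->0x00 len=5 : bb 1c 6f f6 d0
[3] 0x23->0x1e len=4 : 8f 16 aa b4
[4] 0x02->0x0c len=5 : 6f f6 d0 87 ae
query mem[0x0e]=0xd0, mem[0x1e]=0x8f, mem[0x2e]=0xd0, mem[0x21]=0xb4, mem[0x00]=0xbb

MEM[0x0e,0x1e,0x2e,0x21,0x00] = d0 8f d0 b4 bb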